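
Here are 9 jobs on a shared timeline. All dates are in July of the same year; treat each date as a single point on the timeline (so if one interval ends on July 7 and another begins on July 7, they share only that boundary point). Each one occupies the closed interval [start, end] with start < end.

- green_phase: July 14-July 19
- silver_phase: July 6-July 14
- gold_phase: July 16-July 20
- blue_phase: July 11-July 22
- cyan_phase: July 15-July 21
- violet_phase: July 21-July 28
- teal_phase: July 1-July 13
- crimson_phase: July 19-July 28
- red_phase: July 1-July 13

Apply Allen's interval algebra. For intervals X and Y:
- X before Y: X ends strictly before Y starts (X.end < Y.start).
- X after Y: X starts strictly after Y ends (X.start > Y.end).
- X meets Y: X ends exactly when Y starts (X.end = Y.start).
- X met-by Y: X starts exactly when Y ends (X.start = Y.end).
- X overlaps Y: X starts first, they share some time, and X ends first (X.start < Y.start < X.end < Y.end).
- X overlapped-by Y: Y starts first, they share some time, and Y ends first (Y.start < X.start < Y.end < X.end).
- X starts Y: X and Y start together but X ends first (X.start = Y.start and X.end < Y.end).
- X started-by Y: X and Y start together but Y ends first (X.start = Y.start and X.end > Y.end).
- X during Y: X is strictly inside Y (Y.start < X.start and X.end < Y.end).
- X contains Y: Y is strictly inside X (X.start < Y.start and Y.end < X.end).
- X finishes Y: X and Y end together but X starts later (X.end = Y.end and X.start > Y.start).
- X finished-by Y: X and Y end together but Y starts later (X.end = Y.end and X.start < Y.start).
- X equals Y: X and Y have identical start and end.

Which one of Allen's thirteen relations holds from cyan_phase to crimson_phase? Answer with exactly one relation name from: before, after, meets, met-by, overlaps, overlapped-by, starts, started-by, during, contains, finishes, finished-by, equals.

overlaps

cyan_phase = [July 15, July 21]; crimson_phase = [July 19, July 28].
Compare endpoints: cyan_phase.start < crimson_phase.start, cyan_phase.start < crimson_phase.end, cyan_phase.end > crimson_phase.start, cyan_phase.end < crimson_phase.end.
That pattern is 'overlaps'.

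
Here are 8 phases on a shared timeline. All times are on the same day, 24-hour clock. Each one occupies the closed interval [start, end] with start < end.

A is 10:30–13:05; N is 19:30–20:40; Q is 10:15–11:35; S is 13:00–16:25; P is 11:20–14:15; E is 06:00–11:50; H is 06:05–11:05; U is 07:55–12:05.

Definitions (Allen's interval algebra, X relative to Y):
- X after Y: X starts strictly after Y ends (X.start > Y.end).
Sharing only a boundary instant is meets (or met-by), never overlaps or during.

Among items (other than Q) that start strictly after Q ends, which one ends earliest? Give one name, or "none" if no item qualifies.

Target Q = [10:15, 11:35].
A [10:30, 13:05] → overlapped-by → excluded.
E [06:00, 11:50] → contains → excluded.
H [06:05, 11:05] → overlaps → excluded.
N [19:30, 20:40] → after → candidate.
P [11:20, 14:15] → overlapped-by → excluded.
S [13:00, 16:25] → after → candidate.
U [07:55, 12:05] → contains → excluded.
Among candidates, earliest end is 16:25 → S.

S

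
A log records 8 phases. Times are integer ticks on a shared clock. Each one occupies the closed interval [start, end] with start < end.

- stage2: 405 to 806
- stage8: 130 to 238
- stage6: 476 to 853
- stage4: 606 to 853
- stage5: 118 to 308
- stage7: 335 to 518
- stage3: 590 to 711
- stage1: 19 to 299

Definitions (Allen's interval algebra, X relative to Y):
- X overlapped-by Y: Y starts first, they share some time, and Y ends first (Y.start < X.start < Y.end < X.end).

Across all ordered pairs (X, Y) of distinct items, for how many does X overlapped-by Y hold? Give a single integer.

Checking all 56 ordered pairs for relation 'overlapped-by'; matching pairs in alphabetical order:
(stage2, stage7): stage2 overlapped-by stage7 ✓
(stage4, stage2): stage4 overlapped-by stage2 ✓
(stage4, stage3): stage4 overlapped-by stage3 ✓
(stage5, stage1): stage5 overlapped-by stage1 ✓
(stage6, stage2): stage6 overlapped-by stage2 ✓
(stage6, stage7): stage6 overlapped-by stage7 ✓
Count: 6.

6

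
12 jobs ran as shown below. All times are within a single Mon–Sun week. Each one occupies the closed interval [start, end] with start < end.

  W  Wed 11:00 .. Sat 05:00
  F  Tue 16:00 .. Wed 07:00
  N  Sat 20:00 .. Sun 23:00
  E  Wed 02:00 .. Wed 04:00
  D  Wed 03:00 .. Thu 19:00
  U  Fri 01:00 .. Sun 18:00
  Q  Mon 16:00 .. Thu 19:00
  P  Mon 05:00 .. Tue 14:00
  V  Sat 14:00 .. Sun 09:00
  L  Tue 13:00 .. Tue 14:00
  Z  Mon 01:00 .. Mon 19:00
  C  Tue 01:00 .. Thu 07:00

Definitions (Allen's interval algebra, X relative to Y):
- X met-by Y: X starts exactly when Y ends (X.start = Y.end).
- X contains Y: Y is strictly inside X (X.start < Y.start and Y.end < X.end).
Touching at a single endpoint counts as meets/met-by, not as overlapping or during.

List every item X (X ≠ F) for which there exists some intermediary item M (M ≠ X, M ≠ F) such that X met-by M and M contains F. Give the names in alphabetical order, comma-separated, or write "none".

none

Target F = [Tue 16:00, Wed 07:00].
Intermediaries M with M contains F: C, Q.
Via C — items with X met-by C: none.
Via Q — items with X met-by Q: none.
Union: none.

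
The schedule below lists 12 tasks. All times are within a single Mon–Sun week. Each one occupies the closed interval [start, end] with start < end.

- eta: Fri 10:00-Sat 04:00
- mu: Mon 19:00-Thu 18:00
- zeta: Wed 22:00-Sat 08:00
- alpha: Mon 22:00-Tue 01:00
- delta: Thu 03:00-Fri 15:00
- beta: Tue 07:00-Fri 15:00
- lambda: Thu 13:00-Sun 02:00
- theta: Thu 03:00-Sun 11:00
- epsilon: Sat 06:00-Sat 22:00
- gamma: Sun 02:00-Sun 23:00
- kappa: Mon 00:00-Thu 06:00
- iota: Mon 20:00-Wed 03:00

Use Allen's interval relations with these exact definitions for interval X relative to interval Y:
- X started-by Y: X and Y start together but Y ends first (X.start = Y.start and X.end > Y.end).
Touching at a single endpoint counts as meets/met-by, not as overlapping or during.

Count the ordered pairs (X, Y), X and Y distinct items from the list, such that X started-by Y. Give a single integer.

Checking all 132 ordered pairs for relation 'started-by'; matching pairs in alphabetical order:
(theta, delta): theta started-by delta ✓
Count: 1.

1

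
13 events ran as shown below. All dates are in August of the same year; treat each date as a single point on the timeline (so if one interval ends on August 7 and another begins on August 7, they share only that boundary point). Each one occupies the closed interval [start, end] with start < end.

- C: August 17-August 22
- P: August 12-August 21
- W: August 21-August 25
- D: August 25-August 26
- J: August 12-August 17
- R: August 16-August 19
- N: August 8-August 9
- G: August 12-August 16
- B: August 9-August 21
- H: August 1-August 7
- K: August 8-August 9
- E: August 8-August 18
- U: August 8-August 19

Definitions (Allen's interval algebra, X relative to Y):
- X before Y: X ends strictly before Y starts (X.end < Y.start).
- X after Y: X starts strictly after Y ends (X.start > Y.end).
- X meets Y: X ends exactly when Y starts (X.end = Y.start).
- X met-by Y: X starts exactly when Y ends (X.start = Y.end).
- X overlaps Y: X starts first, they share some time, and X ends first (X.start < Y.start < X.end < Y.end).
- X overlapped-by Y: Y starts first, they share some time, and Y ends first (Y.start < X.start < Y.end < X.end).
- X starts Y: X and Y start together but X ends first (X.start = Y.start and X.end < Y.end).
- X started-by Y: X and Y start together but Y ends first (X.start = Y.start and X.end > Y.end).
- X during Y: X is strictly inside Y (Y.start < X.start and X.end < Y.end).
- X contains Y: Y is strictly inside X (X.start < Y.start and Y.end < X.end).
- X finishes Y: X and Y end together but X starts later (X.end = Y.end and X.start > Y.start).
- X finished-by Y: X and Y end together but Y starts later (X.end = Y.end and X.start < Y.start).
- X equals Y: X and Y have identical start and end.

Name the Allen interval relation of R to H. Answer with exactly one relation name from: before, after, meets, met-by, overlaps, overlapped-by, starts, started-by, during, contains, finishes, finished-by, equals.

after

R = [August 16, August 19]; H = [August 1, August 7].
Compare endpoints: R.start > H.start, R.start > H.end, R.end > H.start, R.end > H.end.
That pattern is 'after'.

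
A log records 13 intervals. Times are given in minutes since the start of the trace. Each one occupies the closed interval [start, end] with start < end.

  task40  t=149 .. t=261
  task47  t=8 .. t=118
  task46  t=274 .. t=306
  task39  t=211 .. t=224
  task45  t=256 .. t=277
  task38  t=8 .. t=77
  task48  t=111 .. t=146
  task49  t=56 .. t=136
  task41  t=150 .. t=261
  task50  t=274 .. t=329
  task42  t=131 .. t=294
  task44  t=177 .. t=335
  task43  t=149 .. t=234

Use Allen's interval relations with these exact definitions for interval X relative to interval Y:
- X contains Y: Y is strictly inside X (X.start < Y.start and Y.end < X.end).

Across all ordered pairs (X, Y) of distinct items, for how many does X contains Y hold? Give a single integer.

Checking all 156 ordered pairs for relation 'contains'; matching pairs in alphabetical order:
(task40, task39): task40 contains task39 ✓
(task41, task39): task41 contains task39 ✓
(task42, task39): task42 contains task39 ✓
(task42, task40): task42 contains task40 ✓
(task42, task41): task42 contains task41 ✓
(task42, task43): task42 contains task43 ✓
(task42, task45): task42 contains task45 ✓
(task43, task39): task43 contains task39 ✓
(task44, task39): task44 contains task39 ✓
(task44, task45): task44 contains task45 ✓
(task44, task46): task44 contains task46 ✓
(task44, task50): task44 contains task50 ✓
Count: 12.

12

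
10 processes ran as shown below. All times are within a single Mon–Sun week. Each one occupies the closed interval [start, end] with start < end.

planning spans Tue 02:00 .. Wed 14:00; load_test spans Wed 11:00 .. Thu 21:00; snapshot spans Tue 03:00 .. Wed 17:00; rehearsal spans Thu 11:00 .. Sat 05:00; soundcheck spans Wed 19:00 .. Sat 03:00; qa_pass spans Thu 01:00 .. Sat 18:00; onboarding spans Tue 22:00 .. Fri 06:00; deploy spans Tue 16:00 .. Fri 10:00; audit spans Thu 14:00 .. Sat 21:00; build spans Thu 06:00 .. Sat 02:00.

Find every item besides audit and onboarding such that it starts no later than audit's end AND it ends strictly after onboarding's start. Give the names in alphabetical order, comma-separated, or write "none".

Conditions: its start is no later than audit's end (X.start <= Sat 21:00) AND its end is strictly after onboarding's start (X.end > Tue 22:00).
build: start Thu 06:00 <= Sat 21:00? ✓; end Sat 02:00 > Tue 22:00? ✓ → yes.
deploy: start Tue 16:00 <= Sat 21:00? ✓; end Fri 10:00 > Tue 22:00? ✓ → yes.
load_test: start Wed 11:00 <= Sat 21:00? ✓; end Thu 21:00 > Tue 22:00? ✓ → yes.
planning: start Tue 02:00 <= Sat 21:00? ✓; end Wed 14:00 > Tue 22:00? ✓ → yes.
qa_pass: start Thu 01:00 <= Sat 21:00? ✓; end Sat 18:00 > Tue 22:00? ✓ → yes.
rehearsal: start Thu 11:00 <= Sat 21:00? ✓; end Sat 05:00 > Tue 22:00? ✓ → yes.
snapshot: start Tue 03:00 <= Sat 21:00? ✓; end Wed 17:00 > Tue 22:00? ✓ → yes.
soundcheck: start Wed 19:00 <= Sat 21:00? ✓; end Sat 03:00 > Tue 22:00? ✓ → yes.
Result: build, deploy, load_test, planning, qa_pass, rehearsal, snapshot, soundcheck.

build, deploy, load_test, planning, qa_pass, rehearsal, snapshot, soundcheck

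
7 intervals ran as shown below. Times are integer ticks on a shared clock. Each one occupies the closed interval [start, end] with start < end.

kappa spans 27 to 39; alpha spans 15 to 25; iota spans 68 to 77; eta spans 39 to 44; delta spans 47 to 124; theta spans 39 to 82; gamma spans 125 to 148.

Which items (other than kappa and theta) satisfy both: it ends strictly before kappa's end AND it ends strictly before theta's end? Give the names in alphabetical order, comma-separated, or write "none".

Conditions: its end is strictly before kappa's end (X.end < 39) AND its end is strictly before theta's end (X.end < 82).
alpha: end 25 < 39? ✓; end 25 < 82? ✓ → yes.
delta: end 124 < 39? ✗; end 124 < 82? ✗ → no.
eta: end 44 < 39? ✗; end 44 < 82? ✓ → no.
gamma: end 148 < 39? ✗; end 148 < 82? ✗ → no.
iota: end 77 < 39? ✗; end 77 < 82? ✓ → no.
Result: alpha.

alpha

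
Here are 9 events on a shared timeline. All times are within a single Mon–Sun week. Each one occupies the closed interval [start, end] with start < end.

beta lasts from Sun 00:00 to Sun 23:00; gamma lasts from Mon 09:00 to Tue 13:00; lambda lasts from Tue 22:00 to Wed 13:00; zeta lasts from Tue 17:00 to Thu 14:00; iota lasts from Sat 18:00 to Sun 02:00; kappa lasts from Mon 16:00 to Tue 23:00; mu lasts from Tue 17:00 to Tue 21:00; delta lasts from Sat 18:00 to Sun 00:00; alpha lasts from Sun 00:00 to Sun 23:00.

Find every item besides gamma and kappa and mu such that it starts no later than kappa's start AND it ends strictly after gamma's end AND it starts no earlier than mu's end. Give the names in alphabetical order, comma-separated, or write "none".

Conditions: its start is no later than kappa's start (X.start <= Mon 16:00) AND its end is strictly after gamma's end (X.end > Tue 13:00) AND its start is no earlier than mu's end (X.start >= Tue 21:00).
alpha: start Sun 00:00 <= Mon 16:00? ✗; end Sun 23:00 > Tue 13:00? ✓; start Sun 00:00 >= Tue 21:00? ✓ → no.
beta: start Sun 00:00 <= Mon 16:00? ✗; end Sun 23:00 > Tue 13:00? ✓; start Sun 00:00 >= Tue 21:00? ✓ → no.
delta: start Sat 18:00 <= Mon 16:00? ✗; end Sun 00:00 > Tue 13:00? ✓; start Sat 18:00 >= Tue 21:00? ✓ → no.
iota: start Sat 18:00 <= Mon 16:00? ✗; end Sun 02:00 > Tue 13:00? ✓; start Sat 18:00 >= Tue 21:00? ✓ → no.
lambda: start Tue 22:00 <= Mon 16:00? ✗; end Wed 13:00 > Tue 13:00? ✓; start Tue 22:00 >= Tue 21:00? ✓ → no.
zeta: start Tue 17:00 <= Mon 16:00? ✗; end Thu 14:00 > Tue 13:00? ✓; start Tue 17:00 >= Tue 21:00? ✗ → no.
Result: none.

none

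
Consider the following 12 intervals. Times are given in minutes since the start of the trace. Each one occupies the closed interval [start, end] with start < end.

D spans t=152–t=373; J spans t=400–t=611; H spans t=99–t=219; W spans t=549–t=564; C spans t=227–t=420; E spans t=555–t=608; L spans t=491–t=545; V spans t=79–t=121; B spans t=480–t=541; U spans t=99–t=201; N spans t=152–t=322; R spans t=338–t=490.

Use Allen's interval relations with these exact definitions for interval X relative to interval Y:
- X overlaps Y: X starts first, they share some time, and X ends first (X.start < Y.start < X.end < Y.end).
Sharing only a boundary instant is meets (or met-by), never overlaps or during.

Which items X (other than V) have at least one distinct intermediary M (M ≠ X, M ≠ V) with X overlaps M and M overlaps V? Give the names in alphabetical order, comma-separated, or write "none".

Target V = [t=79, t=121].
Intermediaries M with M overlaps V: none.
Union: none.

none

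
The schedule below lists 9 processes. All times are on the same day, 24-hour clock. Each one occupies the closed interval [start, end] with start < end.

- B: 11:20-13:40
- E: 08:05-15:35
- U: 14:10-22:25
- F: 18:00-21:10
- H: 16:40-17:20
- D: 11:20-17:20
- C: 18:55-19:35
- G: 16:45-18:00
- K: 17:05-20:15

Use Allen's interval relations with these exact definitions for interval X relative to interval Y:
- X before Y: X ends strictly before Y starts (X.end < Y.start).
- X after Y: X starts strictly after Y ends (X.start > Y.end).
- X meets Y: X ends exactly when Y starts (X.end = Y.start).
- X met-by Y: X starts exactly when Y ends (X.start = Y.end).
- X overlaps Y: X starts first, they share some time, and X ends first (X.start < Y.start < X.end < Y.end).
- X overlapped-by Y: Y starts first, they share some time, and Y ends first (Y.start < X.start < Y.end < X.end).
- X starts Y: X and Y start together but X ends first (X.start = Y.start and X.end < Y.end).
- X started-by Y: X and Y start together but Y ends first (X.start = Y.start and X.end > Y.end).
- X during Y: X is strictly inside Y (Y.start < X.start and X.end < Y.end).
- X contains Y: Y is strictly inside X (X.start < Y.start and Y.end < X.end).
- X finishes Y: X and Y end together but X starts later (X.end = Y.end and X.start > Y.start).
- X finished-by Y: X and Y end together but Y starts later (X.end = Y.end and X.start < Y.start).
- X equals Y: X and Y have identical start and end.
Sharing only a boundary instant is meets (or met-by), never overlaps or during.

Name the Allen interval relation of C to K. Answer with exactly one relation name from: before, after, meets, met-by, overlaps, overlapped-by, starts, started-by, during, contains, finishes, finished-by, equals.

during

C = [18:55, 19:35]; K = [17:05, 20:15].
Compare endpoints: C.start > K.start, C.start < K.end, C.end > K.start, C.end < K.end.
That pattern is 'during'.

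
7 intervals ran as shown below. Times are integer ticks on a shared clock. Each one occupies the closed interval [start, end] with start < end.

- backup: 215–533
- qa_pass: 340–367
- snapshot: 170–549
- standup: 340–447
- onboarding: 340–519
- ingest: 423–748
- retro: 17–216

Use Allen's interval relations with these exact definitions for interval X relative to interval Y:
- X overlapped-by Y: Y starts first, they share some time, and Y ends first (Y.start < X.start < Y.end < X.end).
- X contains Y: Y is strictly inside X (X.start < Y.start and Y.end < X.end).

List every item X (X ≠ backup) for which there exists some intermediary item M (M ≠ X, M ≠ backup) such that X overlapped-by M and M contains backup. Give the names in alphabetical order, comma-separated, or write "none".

ingest

Target backup = [215, 533].
Intermediaries M with M contains backup: snapshot.
Via snapshot — items with X overlapped-by snapshot: ingest.
Union: ingest.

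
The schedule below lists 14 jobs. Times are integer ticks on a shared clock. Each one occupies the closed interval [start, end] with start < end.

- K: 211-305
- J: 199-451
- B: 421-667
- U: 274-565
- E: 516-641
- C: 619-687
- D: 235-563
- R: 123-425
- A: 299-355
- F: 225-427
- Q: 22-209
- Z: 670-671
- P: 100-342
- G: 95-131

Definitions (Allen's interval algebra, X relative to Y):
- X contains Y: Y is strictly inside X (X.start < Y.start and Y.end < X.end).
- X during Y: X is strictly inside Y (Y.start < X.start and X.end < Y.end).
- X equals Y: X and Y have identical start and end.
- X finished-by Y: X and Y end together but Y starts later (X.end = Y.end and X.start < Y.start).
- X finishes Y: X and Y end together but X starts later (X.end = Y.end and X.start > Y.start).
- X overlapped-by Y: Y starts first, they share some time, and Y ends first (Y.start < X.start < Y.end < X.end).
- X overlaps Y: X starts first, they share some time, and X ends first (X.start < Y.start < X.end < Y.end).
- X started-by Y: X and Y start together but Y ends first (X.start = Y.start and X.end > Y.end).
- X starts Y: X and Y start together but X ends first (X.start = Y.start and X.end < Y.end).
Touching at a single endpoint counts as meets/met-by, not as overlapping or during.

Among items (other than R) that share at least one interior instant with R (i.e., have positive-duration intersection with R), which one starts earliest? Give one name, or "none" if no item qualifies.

Q

Target R = [123, 425].
A [299, 355] → during → candidate.
B [421, 667] → overlapped-by → candidate.
C [619, 687] → after → excluded.
D [235, 563] → overlapped-by → candidate.
E [516, 641] → after → excluded.
F [225, 427] → overlapped-by → candidate.
G [95, 131] → overlaps → candidate.
J [199, 451] → overlapped-by → candidate.
K [211, 305] → during → candidate.
P [100, 342] → overlaps → candidate.
Q [22, 209] → overlaps → candidate.
U [274, 565] → overlapped-by → candidate.
Z [670, 671] → after → excluded.
Among candidates, earliest start is 22 → Q.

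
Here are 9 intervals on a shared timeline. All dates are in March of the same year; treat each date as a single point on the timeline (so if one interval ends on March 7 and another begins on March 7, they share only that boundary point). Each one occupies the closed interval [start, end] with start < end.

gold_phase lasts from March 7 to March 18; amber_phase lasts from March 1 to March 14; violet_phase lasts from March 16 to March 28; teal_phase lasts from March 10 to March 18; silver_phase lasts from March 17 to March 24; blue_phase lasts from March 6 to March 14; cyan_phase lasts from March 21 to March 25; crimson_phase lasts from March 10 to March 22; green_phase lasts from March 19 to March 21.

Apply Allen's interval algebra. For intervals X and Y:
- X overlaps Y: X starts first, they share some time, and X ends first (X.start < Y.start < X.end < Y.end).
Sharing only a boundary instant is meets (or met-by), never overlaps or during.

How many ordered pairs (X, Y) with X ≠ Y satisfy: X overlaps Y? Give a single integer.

15

Checking all 72 ordered pairs for relation 'overlaps'; matching pairs in alphabetical order:
(amber_phase, crimson_phase): amber_phase overlaps crimson_phase ✓
(amber_phase, gold_phase): amber_phase overlaps gold_phase ✓
(amber_phase, teal_phase): amber_phase overlaps teal_phase ✓
(blue_phase, crimson_phase): blue_phase overlaps crimson_phase ✓
(blue_phase, gold_phase): blue_phase overlaps gold_phase ✓
(blue_phase, teal_phase): blue_phase overlaps teal_phase ✓
(crimson_phase, cyan_phase): crimson_phase overlaps cyan_phase ✓
(crimson_phase, silver_phase): crimson_phase overlaps silver_phase ✓
(crimson_phase, violet_phase): crimson_phase overlaps violet_phase ✓
(gold_phase, crimson_phase): gold_phase overlaps crimson_phase ✓
(gold_phase, silver_phase): gold_phase overlaps silver_phase ✓
(gold_phase, violet_phase): gold_phase overlaps violet_phase ✓
(silver_phase, cyan_phase): silver_phase overlaps cyan_phase ✓
(teal_phase, silver_phase): teal_phase overlaps silver_phase ✓
(teal_phase, violet_phase): teal_phase overlaps violet_phase ✓
Count: 15.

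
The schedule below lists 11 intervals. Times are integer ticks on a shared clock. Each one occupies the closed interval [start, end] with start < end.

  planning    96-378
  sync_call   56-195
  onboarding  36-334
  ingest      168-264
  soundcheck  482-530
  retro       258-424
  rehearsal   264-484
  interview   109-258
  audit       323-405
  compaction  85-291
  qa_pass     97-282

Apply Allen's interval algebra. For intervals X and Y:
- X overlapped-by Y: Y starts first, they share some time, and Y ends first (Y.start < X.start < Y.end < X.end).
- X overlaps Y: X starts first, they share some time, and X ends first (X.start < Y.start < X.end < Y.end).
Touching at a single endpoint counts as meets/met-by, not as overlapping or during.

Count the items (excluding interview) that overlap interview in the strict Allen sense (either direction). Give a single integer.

2

Target interview = [109, 258].
audit [323, 405] → after → no.
compaction [85, 291] → contains → no.
ingest [168, 264] → overlapped-by → counts.
onboarding [36, 334] → contains → no.
planning [96, 378] → contains → no.
qa_pass [97, 282] → contains → no.
rehearsal [264, 484] → after → no.
retro [258, 424] → met-by → no.
soundcheck [482, 530] → after → no.
sync_call [56, 195] → overlaps → counts.
Total: 2.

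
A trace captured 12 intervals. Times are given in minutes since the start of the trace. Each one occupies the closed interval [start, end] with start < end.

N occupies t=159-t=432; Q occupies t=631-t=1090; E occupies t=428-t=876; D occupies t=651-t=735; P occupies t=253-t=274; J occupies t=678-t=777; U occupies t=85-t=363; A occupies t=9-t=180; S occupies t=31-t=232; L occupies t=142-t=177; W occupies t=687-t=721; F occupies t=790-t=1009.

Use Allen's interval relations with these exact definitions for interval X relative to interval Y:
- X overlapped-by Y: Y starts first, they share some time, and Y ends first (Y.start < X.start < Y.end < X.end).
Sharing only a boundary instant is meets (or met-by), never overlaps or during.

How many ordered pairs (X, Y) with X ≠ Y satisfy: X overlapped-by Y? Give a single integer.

Checking all 132 ordered pairs for relation 'overlapped-by'; matching pairs in alphabetical order:
(E, N): E overlapped-by N ✓
(F, E): F overlapped-by E ✓
(J, D): J overlapped-by D ✓
(N, A): N overlapped-by A ✓
(N, L): N overlapped-by L ✓
(N, S): N overlapped-by S ✓
(N, U): N overlapped-by U ✓
(Q, E): Q overlapped-by E ✓
(S, A): S overlapped-by A ✓
(U, A): U overlapped-by A ✓
(U, S): U overlapped-by S ✓
Count: 11.

11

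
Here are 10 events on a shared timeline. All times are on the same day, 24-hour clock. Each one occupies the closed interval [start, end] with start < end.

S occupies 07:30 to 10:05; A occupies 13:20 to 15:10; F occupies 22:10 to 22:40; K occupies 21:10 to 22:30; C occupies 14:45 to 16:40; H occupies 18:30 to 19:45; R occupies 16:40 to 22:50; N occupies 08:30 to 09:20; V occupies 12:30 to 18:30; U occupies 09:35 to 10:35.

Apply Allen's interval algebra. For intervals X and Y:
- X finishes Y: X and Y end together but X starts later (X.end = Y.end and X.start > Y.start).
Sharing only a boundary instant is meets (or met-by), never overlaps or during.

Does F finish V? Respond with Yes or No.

F = [22:10, 22:40], V = [12:30, 18:30].
Actual relation of F to V: after.
Asked whether 'finishes' holds → No.

No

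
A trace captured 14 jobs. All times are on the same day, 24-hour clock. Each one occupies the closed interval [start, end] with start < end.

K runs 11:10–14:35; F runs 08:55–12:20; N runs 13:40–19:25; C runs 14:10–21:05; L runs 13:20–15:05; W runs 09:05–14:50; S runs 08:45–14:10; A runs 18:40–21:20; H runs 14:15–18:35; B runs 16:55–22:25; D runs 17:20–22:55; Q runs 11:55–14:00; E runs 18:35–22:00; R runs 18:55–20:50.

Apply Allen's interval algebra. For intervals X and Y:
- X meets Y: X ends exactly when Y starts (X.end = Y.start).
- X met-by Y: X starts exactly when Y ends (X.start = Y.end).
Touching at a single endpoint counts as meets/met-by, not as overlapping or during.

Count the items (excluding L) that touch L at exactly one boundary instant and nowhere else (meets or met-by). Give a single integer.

Target L = [13:20, 15:05].
A [18:40, 21:20] → after → no.
B [16:55, 22:25] → after → no.
C [14:10, 21:05] → overlapped-by → no.
D [17:20, 22:55] → after → no.
E [18:35, 22:00] → after → no.
F [08:55, 12:20] → before → no.
H [14:15, 18:35] → overlapped-by → no.
K [11:10, 14:35] → overlaps → no.
N [13:40, 19:25] → overlapped-by → no.
Q [11:55, 14:00] → overlaps → no.
R [18:55, 20:50] → after → no.
S [08:45, 14:10] → overlaps → no.
W [09:05, 14:50] → overlaps → no.
Total: 0.

0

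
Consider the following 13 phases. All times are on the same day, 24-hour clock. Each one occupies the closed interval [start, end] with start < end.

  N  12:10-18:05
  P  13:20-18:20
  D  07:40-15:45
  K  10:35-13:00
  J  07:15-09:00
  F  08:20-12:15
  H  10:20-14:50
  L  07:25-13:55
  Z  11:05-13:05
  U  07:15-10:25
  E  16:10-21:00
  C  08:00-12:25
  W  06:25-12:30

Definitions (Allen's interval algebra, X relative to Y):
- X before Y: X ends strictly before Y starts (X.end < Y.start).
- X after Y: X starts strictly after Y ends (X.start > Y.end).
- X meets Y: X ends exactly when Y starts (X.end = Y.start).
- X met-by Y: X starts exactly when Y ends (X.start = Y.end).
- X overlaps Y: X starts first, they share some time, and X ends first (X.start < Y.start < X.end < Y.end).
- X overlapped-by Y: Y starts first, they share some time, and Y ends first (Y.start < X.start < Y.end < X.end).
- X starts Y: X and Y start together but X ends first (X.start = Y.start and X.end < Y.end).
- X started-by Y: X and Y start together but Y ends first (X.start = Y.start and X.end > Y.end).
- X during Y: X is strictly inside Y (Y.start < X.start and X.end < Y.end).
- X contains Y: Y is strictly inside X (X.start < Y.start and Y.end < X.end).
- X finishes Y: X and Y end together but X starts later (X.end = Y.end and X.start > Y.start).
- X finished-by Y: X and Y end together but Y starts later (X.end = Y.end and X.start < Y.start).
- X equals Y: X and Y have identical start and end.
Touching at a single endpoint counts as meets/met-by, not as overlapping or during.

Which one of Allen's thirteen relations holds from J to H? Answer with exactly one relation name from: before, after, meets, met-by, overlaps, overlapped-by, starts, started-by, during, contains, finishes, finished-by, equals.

before

J = [07:15, 09:00]; H = [10:20, 14:50].
Compare endpoints: J.start < H.start, J.start < H.end, J.end < H.start, J.end < H.end.
That pattern is 'before'.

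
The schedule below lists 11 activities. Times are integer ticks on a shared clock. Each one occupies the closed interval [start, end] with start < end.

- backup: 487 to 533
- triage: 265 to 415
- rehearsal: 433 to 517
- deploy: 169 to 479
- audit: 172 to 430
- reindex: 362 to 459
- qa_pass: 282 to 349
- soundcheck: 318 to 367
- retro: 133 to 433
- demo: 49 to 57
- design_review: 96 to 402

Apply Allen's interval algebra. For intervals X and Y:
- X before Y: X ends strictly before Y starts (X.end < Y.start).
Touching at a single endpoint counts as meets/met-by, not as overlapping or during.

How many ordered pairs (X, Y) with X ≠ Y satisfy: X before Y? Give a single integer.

Checking all 110 ordered pairs for relation 'before'; matching pairs in alphabetical order:
(audit, backup): audit before backup ✓
(audit, rehearsal): audit before rehearsal ✓
(demo, audit): demo before audit ✓
(demo, backup): demo before backup ✓
(demo, deploy): demo before deploy ✓
(demo, design_review): demo before design_review ✓
(demo, qa_pass): demo before qa_pass ✓
(demo, rehearsal): demo before rehearsal ✓
(demo, reindex): demo before reindex ✓
(demo, retro): demo before retro ✓
(demo, soundcheck): demo before soundcheck ✓
(demo, triage): demo before triage ✓
(deploy, backup): deploy before backup ✓
(design_review, backup): design_review before backup ✓
(design_review, rehearsal): design_review before rehearsal ✓
(qa_pass, backup): qa_pass before backup ✓
(qa_pass, rehearsal): qa_pass before rehearsal ✓
(qa_pass, reindex): qa_pass before reindex ✓
(reindex, backup): reindex before backup ✓
(retro, backup): retro before backup ✓
(soundcheck, backup): soundcheck before backup ✓
(soundcheck, rehearsal): soundcheck before rehearsal ✓
(triage, backup): triage before backup ✓
(triage, rehearsal): triage before rehearsal ✓
Count: 24.

24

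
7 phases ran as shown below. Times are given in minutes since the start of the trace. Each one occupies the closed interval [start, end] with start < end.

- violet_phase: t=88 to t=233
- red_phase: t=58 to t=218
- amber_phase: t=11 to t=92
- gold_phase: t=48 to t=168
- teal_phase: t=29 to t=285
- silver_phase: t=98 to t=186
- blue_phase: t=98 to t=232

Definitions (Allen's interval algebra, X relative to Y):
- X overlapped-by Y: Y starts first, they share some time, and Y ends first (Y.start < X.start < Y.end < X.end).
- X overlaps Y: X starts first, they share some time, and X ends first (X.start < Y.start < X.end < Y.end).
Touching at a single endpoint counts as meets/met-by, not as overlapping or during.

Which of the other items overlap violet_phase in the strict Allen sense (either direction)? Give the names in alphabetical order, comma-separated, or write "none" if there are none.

Target violet_phase = [t=88, t=233].
amber_phase [t=11, t=92] → overlaps → yes.
blue_phase [t=98, t=232] → during → no.
gold_phase [t=48, t=168] → overlaps → yes.
red_phase [t=58, t=218] → overlaps → yes.
silver_phase [t=98, t=186] → during → no.
teal_phase [t=29, t=285] → contains → no.
Result: amber_phase, gold_phase, red_phase.

amber_phase, gold_phase, red_phase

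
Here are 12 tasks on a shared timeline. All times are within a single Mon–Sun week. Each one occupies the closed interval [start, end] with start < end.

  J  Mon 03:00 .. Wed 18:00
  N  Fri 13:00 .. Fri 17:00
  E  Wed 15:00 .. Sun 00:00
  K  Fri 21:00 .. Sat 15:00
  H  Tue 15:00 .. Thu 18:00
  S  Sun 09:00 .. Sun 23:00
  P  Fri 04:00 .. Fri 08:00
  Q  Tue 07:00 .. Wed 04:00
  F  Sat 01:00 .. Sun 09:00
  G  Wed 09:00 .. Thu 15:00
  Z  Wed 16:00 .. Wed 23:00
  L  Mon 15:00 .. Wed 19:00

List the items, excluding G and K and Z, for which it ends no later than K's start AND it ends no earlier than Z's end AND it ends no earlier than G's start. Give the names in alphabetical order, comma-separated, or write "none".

Conditions: its end is no later than K's start (X.end <= Fri 21:00) AND its end is no earlier than Z's end (X.end >= Wed 23:00) AND its end is no earlier than G's start (X.end >= Wed 09:00).
E: end Sun 00:00 <= Fri 21:00? ✗; end Sun 00:00 >= Wed 23:00? ✓; end Sun 00:00 >= Wed 09:00? ✓ → no.
F: end Sun 09:00 <= Fri 21:00? ✗; end Sun 09:00 >= Wed 23:00? ✓; end Sun 09:00 >= Wed 09:00? ✓ → no.
H: end Thu 18:00 <= Fri 21:00? ✓; end Thu 18:00 >= Wed 23:00? ✓; end Thu 18:00 >= Wed 09:00? ✓ → yes.
J: end Wed 18:00 <= Fri 21:00? ✓; end Wed 18:00 >= Wed 23:00? ✗; end Wed 18:00 >= Wed 09:00? ✓ → no.
L: end Wed 19:00 <= Fri 21:00? ✓; end Wed 19:00 >= Wed 23:00? ✗; end Wed 19:00 >= Wed 09:00? ✓ → no.
N: end Fri 17:00 <= Fri 21:00? ✓; end Fri 17:00 >= Wed 23:00? ✓; end Fri 17:00 >= Wed 09:00? ✓ → yes.
P: end Fri 08:00 <= Fri 21:00? ✓; end Fri 08:00 >= Wed 23:00? ✓; end Fri 08:00 >= Wed 09:00? ✓ → yes.
Q: end Wed 04:00 <= Fri 21:00? ✓; end Wed 04:00 >= Wed 23:00? ✗; end Wed 04:00 >= Wed 09:00? ✗ → no.
S: end Sun 23:00 <= Fri 21:00? ✗; end Sun 23:00 >= Wed 23:00? ✓; end Sun 23:00 >= Wed 09:00? ✓ → no.
Result: H, N, P.

H, N, P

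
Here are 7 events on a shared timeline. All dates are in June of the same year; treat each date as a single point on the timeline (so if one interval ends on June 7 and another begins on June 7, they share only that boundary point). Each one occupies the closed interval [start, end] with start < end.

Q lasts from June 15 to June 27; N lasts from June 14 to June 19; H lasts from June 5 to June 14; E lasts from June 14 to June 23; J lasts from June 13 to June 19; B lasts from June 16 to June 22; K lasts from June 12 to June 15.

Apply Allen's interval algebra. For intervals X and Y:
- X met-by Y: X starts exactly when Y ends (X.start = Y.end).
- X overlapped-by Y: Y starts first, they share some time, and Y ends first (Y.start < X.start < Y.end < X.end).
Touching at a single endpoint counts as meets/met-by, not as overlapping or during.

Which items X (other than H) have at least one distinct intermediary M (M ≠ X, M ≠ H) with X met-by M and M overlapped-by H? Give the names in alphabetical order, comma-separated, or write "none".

Q

Target H = [June 5, June 14].
Intermediaries M with M overlapped-by H: J, K.
Via J — items with X met-by J: none.
Via K — items with X met-by K: Q.
Union: Q.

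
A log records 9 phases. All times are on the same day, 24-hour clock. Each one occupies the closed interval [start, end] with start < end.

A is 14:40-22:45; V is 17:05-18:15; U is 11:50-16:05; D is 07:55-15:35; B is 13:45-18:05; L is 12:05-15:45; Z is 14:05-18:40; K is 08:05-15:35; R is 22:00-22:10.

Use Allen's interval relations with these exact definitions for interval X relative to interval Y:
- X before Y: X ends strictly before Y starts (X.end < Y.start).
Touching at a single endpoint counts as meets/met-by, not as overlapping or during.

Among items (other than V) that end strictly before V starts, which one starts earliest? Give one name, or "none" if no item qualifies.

D

Target V = [17:05, 18:15].
A [14:40, 22:45] → contains → excluded.
B [13:45, 18:05] → overlaps → excluded.
D [07:55, 15:35] → before → candidate.
K [08:05, 15:35] → before → candidate.
L [12:05, 15:45] → before → candidate.
R [22:00, 22:10] → after → excluded.
U [11:50, 16:05] → before → candidate.
Z [14:05, 18:40] → contains → excluded.
Among candidates, earliest start is 07:55 → D.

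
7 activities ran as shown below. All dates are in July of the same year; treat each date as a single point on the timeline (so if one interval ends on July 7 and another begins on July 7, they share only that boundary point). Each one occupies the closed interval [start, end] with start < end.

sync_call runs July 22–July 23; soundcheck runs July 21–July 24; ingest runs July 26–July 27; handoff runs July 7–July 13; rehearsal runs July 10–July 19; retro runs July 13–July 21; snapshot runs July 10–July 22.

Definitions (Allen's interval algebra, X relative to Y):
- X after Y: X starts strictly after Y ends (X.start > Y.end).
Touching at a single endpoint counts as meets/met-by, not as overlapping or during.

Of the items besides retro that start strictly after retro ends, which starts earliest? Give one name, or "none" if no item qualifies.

Target retro = [July 13, July 21].
handoff [July 7, July 13] → meets → excluded.
ingest [July 26, July 27] → after → candidate.
rehearsal [July 10, July 19] → overlaps → excluded.
snapshot [July 10, July 22] → contains → excluded.
soundcheck [July 21, July 24] → met-by → excluded.
sync_call [July 22, July 23] → after → candidate.
Among candidates, earliest start is July 22 → sync_call.

sync_call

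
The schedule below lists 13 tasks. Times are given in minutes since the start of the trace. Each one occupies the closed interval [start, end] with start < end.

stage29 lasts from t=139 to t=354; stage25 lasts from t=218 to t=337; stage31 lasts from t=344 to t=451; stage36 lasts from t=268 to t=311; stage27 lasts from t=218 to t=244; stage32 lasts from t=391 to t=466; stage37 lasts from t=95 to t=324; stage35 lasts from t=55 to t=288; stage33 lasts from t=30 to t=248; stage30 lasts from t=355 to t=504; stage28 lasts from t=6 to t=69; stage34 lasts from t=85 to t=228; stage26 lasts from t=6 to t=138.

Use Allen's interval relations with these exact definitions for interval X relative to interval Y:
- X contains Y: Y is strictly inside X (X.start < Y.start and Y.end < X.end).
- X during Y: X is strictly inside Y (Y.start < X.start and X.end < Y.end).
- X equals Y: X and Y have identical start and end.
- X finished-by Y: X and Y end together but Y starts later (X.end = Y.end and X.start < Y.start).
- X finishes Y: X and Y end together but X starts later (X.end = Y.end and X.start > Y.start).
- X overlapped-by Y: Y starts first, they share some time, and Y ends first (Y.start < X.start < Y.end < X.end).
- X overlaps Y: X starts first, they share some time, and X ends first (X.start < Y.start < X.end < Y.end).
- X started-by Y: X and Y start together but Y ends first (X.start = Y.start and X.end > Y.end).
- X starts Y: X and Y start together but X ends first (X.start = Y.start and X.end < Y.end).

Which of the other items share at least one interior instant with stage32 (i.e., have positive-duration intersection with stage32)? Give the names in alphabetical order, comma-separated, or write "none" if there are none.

stage30, stage31

Target stage32 = [t=391, t=466].
stage25 [t=218, t=337] → before → no.
stage26 [t=6, t=138] → before → no.
stage27 [t=218, t=244] → before → no.
stage28 [t=6, t=69] → before → no.
stage29 [t=139, t=354] → before → no.
stage30 [t=355, t=504] → contains → yes.
stage31 [t=344, t=451] → overlaps → yes.
stage33 [t=30, t=248] → before → no.
stage34 [t=85, t=228] → before → no.
stage35 [t=55, t=288] → before → no.
stage36 [t=268, t=311] → before → no.
stage37 [t=95, t=324] → before → no.
Result: stage30, stage31.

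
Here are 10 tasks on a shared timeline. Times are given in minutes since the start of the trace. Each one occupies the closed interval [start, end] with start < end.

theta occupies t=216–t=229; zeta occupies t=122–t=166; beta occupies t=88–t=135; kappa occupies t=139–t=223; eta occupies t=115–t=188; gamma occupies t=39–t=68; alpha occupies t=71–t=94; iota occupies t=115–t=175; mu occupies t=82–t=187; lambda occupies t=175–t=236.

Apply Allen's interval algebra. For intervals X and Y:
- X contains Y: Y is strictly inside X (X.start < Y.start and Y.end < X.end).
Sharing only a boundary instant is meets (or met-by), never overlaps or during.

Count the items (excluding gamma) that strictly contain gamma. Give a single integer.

Target gamma = [t=39, t=68].
alpha [t=71, t=94] → after → no.
beta [t=88, t=135] → after → no.
eta [t=115, t=188] → after → no.
iota [t=115, t=175] → after → no.
kappa [t=139, t=223] → after → no.
lambda [t=175, t=236] → after → no.
mu [t=82, t=187] → after → no.
theta [t=216, t=229] → after → no.
zeta [t=122, t=166] → after → no.
Total: 0.

0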